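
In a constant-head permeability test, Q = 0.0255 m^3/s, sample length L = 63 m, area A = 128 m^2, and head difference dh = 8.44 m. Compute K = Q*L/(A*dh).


From K = Q*L / (A*dh):
Numerator: Q*L = 0.0255 * 63 = 1.6065.
Denominator: A*dh = 128 * 8.44 = 1080.32.
K = 1.6065 / 1080.32 = 0.001487 m/s.

0.001487


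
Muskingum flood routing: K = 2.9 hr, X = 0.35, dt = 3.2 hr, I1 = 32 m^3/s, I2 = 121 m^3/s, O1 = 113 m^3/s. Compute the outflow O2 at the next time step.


Muskingum coefficients:
denom = 2*K*(1-X) + dt = 2*2.9*(1-0.35) + 3.2 = 6.97.
C0 = (dt - 2*K*X)/denom = (3.2 - 2*2.9*0.35)/6.97 = 0.1679.
C1 = (dt + 2*K*X)/denom = (3.2 + 2*2.9*0.35)/6.97 = 0.7504.
C2 = (2*K*(1-X) - dt)/denom = 0.0818.
O2 = C0*I2 + C1*I1 + C2*O1
   = 0.1679*121 + 0.7504*32 + 0.0818*113
   = 53.56 m^3/s.

53.56


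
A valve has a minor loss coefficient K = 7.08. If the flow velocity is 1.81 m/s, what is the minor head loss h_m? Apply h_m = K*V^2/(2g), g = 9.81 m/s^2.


Minor loss formula: h_m = K * V^2/(2g).
V^2 = 1.81^2 = 3.2761.
V^2/(2g) = 3.2761 / 19.62 = 0.167 m.
h_m = 7.08 * 0.167 = 1.1822 m.

1.1822


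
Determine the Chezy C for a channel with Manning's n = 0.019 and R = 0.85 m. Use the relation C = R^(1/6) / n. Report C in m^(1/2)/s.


The Chezy coefficient relates to Manning's n through C = R^(1/6) / n.
R^(1/6) = 0.85^(1/6) = 0.973277.
C = 0.973277 / 0.019 = 51.23 m^(1/2)/s.

51.23


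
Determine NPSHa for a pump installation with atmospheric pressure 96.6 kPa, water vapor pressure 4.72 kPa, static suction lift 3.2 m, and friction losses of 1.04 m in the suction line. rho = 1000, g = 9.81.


NPSHa = p_atm/(rho*g) - z_s - hf_s - p_vap/(rho*g).
p_atm/(rho*g) = 96.6*1000 / (1000*9.81) = 9.847 m.
p_vap/(rho*g) = 4.72*1000 / (1000*9.81) = 0.481 m.
NPSHa = 9.847 - 3.2 - 1.04 - 0.481
      = 5.13 m.

5.13


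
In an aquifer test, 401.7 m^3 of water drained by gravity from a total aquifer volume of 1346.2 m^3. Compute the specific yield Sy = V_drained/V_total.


Specific yield Sy = Volume drained / Total volume.
Sy = 401.7 / 1346.2
   = 0.2984.

0.2984


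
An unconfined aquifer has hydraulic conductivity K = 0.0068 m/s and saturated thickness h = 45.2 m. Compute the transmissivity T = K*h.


Transmissivity is defined as T = K * h.
T = 0.0068 * 45.2
  = 0.3074 m^2/s.

0.3074


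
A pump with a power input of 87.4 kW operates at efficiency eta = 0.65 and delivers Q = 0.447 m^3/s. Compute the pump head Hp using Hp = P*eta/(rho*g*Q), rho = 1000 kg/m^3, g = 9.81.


Pump head formula: Hp = P * eta / (rho * g * Q).
Numerator: P * eta = 87.4 * 1000 * 0.65 = 56810.0 W.
Denominator: rho * g * Q = 1000 * 9.81 * 0.447 = 4385.07.
Hp = 56810.0 / 4385.07 = 12.96 m.

12.96


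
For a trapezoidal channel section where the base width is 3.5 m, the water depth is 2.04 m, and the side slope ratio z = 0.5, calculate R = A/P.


For a trapezoidal section with side slope z:
A = (b + z*y)*y = (3.5 + 0.5*2.04)*2.04 = 9.221 m^2.
P = b + 2*y*sqrt(1 + z^2) = 3.5 + 2*2.04*sqrt(1 + 0.5^2) = 8.062 m.
R = A/P = 9.221 / 8.062 = 1.1438 m.

1.1438


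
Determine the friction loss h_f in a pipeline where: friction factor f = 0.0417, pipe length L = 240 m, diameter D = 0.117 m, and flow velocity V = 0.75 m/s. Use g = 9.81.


Darcy-Weisbach equation: h_f = f * (L/D) * V^2/(2g).
f * L/D = 0.0417 * 240/0.117 = 85.5385.
V^2/(2g) = 0.75^2 / (2*9.81) = 0.5625 / 19.62 = 0.0287 m.
h_f = 85.5385 * 0.0287 = 2.452 m.

2.452


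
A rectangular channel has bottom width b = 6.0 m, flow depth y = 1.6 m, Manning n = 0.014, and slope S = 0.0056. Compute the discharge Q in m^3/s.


For a rectangular channel, the cross-sectional area A = b * y = 6.0 * 1.6 = 9.6 m^2.
The wetted perimeter P = b + 2y = 6.0 + 2*1.6 = 9.2 m.
Hydraulic radius R = A/P = 9.6/9.2 = 1.0435 m.
Velocity V = (1/n)*R^(2/3)*S^(1/2) = (1/0.014)*1.0435^(2/3)*0.0056^(1/2) = 5.4991 m/s.
Discharge Q = A * V = 9.6 * 5.4991 = 52.791 m^3/s.

52.791


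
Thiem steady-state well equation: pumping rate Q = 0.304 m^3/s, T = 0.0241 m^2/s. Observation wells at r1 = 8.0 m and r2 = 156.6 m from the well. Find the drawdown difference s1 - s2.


Thiem equation: s1 - s2 = Q/(2*pi*T) * ln(r2/r1).
ln(r2/r1) = ln(156.6/8.0) = 2.9743.
Q/(2*pi*T) = 0.304 / (2*pi*0.0241) = 0.304 / 0.1514 = 2.0076.
s1 - s2 = 2.0076 * 2.9743 = 5.9711 m.

5.9711


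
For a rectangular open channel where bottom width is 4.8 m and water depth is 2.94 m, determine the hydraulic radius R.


For a rectangular section:
Flow area A = b * y = 4.8 * 2.94 = 14.11 m^2.
Wetted perimeter P = b + 2y = 4.8 + 2*2.94 = 10.68 m.
Hydraulic radius R = A/P = 14.11 / 10.68 = 1.3213 m.

1.3213


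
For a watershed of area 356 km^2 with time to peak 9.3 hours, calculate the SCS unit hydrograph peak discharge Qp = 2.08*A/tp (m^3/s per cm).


SCS formula: Qp = 2.08 * A / tp.
Qp = 2.08 * 356 / 9.3
   = 740.48 / 9.3
   = 79.62 m^3/s per cm.

79.62


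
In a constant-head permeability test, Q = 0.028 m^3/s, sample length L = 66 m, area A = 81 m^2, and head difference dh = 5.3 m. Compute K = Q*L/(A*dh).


From K = Q*L / (A*dh):
Numerator: Q*L = 0.028 * 66 = 1.848.
Denominator: A*dh = 81 * 5.3 = 429.3.
K = 1.848 / 429.3 = 0.004305 m/s.

0.004305


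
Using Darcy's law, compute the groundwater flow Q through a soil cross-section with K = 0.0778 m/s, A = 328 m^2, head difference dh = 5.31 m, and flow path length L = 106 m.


Darcy's law: Q = K * A * i, where i = dh/L.
Hydraulic gradient i = 5.31 / 106 = 0.050094.
Q = 0.0778 * 328 * 0.050094
  = 1.2783 m^3/s.

1.2783


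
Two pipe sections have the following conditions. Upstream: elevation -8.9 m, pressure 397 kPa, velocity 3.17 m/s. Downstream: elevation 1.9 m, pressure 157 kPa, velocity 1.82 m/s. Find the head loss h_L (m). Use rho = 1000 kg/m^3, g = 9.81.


Total head at each section: H = z + p/(rho*g) + V^2/(2g).
H1 = -8.9 + 397*1000/(1000*9.81) + 3.17^2/(2*9.81)
   = -8.9 + 40.469 + 0.5122
   = 32.081 m.
H2 = 1.9 + 157*1000/(1000*9.81) + 1.82^2/(2*9.81)
   = 1.9 + 16.004 + 0.1688
   = 18.073 m.
h_L = H1 - H2 = 32.081 - 18.073 = 14.008 m.

14.008


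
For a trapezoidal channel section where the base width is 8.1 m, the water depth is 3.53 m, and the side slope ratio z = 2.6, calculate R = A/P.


For a trapezoidal section with side slope z:
A = (b + z*y)*y = (8.1 + 2.6*3.53)*3.53 = 60.991 m^2.
P = b + 2*y*sqrt(1 + z^2) = 8.1 + 2*3.53*sqrt(1 + 2.6^2) = 27.767 m.
R = A/P = 60.991 / 27.767 = 2.1965 m.

2.1965


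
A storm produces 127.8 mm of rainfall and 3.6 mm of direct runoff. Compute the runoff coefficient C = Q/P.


The runoff coefficient C = runoff depth / rainfall depth.
C = 3.6 / 127.8
  = 0.0282.

0.0282


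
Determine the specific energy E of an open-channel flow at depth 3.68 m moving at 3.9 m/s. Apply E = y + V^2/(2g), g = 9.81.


Specific energy E = y + V^2/(2g).
Velocity head = V^2/(2g) = 3.9^2 / (2*9.81) = 15.21 / 19.62 = 0.7752 m.
E = 3.68 + 0.7752 = 4.4552 m.

4.4552


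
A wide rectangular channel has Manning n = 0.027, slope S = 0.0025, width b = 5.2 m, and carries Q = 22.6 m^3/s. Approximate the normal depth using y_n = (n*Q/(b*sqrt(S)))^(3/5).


We use the wide-channel approximation y_n = (n*Q/(b*sqrt(S)))^(3/5).
sqrt(S) = sqrt(0.0025) = 0.05.
Numerator: n*Q = 0.027 * 22.6 = 0.6102.
Denominator: b*sqrt(S) = 5.2 * 0.05 = 0.26.
arg = 2.3469.
y_n = 2.3469^(3/5) = 1.6684 m.

1.6684


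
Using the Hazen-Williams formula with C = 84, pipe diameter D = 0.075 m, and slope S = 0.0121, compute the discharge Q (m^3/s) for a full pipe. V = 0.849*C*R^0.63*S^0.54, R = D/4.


For a full circular pipe, R = D/4 = 0.075/4 = 0.0187 m.
V = 0.849 * 84 * 0.0187^0.63 * 0.0121^0.54
  = 0.849 * 84 * 0.081657 * 0.092194
  = 0.5369 m/s.
Pipe area A = pi*D^2/4 = pi*0.075^2/4 = 0.0044 m^2.
Q = A * V = 0.0044 * 0.5369 = 0.0024 m^3/s.

0.0024


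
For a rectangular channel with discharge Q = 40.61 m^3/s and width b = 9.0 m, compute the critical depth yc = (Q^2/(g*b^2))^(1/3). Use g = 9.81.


Using yc = (Q^2 / (g * b^2))^(1/3):
Q^2 = 40.61^2 = 1649.17.
g * b^2 = 9.81 * 9.0^2 = 9.81 * 81.0 = 794.61.
Q^2 / (g*b^2) = 1649.17 / 794.61 = 2.0754.
yc = 2.0754^(1/3) = 1.2756 m.

1.2756


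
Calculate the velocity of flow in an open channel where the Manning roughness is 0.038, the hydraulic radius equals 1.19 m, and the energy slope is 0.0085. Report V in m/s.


Manning's equation gives V = (1/n) * R^(2/3) * S^(1/2).
First, compute R^(2/3) = 1.19^(2/3) = 1.123.
Next, S^(1/2) = 0.0085^(1/2) = 0.092195.
Then 1/n = 1/0.038 = 26.32.
V = 26.32 * 1.123 * 0.092195 = 2.7245 m/s.

2.7245


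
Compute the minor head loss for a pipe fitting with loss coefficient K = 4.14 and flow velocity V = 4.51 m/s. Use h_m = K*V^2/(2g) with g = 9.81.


Minor loss formula: h_m = K * V^2/(2g).
V^2 = 4.51^2 = 20.3401.
V^2/(2g) = 20.3401 / 19.62 = 1.0367 m.
h_m = 4.14 * 1.0367 = 4.2919 m.

4.2919


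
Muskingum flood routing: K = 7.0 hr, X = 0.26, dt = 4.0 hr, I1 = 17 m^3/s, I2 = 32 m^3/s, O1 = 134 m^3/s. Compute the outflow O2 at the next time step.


Muskingum coefficients:
denom = 2*K*(1-X) + dt = 2*7.0*(1-0.26) + 4.0 = 14.36.
C0 = (dt - 2*K*X)/denom = (4.0 - 2*7.0*0.26)/14.36 = 0.0251.
C1 = (dt + 2*K*X)/denom = (4.0 + 2*7.0*0.26)/14.36 = 0.532.
C2 = (2*K*(1-X) - dt)/denom = 0.4429.
O2 = C0*I2 + C1*I1 + C2*O1
   = 0.0251*32 + 0.532*17 + 0.4429*134
   = 69.19 m^3/s.

69.19


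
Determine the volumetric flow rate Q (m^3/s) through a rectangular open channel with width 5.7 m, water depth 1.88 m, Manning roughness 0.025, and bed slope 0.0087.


For a rectangular channel, the cross-sectional area A = b * y = 5.7 * 1.88 = 10.72 m^2.
The wetted perimeter P = b + 2y = 5.7 + 2*1.88 = 9.46 m.
Hydraulic radius R = A/P = 10.72/9.46 = 1.1328 m.
Velocity V = (1/n)*R^(2/3)*S^(1/2) = (1/0.025)*1.1328^(2/3)*0.0087^(1/2) = 4.0543 m/s.
Discharge Q = A * V = 10.72 * 4.0543 = 43.446 m^3/s.

43.446


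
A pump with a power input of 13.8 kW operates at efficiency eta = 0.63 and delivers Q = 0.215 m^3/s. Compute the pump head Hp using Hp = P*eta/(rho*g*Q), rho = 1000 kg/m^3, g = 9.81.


Pump head formula: Hp = P * eta / (rho * g * Q).
Numerator: P * eta = 13.8 * 1000 * 0.63 = 8694.0 W.
Denominator: rho * g * Q = 1000 * 9.81 * 0.215 = 2109.15.
Hp = 8694.0 / 2109.15 = 4.12 m.

4.12


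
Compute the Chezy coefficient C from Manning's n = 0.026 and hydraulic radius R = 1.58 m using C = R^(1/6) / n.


The Chezy coefficient relates to Manning's n through C = R^(1/6) / n.
R^(1/6) = 1.58^(1/6) = 1.079219.
C = 1.079219 / 0.026 = 41.51 m^(1/2)/s.

41.51


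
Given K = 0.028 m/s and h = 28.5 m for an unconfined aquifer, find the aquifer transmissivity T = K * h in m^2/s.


Transmissivity is defined as T = K * h.
T = 0.028 * 28.5
  = 0.798 m^2/s.

0.798


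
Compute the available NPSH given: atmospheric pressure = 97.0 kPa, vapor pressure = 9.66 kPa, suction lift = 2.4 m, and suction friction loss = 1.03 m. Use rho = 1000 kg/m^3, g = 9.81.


NPSHa = p_atm/(rho*g) - z_s - hf_s - p_vap/(rho*g).
p_atm/(rho*g) = 97.0*1000 / (1000*9.81) = 9.888 m.
p_vap/(rho*g) = 9.66*1000 / (1000*9.81) = 0.985 m.
NPSHa = 9.888 - 2.4 - 1.03 - 0.985
      = 5.47 m.

5.47


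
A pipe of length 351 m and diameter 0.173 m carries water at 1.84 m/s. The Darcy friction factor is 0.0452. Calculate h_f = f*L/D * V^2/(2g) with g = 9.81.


Darcy-Weisbach equation: h_f = f * (L/D) * V^2/(2g).
f * L/D = 0.0452 * 351/0.173 = 91.7064.
V^2/(2g) = 1.84^2 / (2*9.81) = 3.3856 / 19.62 = 0.1726 m.
h_f = 91.7064 * 0.1726 = 15.825 m.

15.825


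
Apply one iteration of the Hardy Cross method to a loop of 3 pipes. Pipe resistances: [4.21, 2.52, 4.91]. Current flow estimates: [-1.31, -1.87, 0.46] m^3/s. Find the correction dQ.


Numerator terms (r*Q*|Q|): 4.21*-1.31*|-1.31| = -7.2248; 2.52*-1.87*|-1.87| = -8.8122; 4.91*0.46*|0.46| = 1.039.
Sum of numerator = -14.998.
Denominator terms (r*|Q|): 4.21*|-1.31| = 5.5151; 2.52*|-1.87| = 4.7124; 4.91*|0.46| = 2.2586.
2 * sum of denominator = 2 * 12.4861 = 24.9722.
dQ = --14.998 / 24.9722 = 0.6006 m^3/s.

0.6006


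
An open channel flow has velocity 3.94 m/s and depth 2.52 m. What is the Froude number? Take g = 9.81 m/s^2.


The Froude number is defined as Fr = V / sqrt(g*y).
g*y = 9.81 * 2.52 = 24.7212.
sqrt(g*y) = sqrt(24.7212) = 4.972.
Fr = 3.94 / 4.972 = 0.7924.

0.7924


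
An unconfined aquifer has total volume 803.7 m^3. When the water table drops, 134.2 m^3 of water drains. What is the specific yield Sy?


Specific yield Sy = Volume drained / Total volume.
Sy = 134.2 / 803.7
   = 0.167.

0.167


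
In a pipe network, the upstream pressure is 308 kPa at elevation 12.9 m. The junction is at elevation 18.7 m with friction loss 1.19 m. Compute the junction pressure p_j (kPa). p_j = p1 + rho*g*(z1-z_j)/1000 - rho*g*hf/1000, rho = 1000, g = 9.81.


Junction pressure: p_j = p1 + rho*g*(z1 - z_j)/1000 - rho*g*hf/1000.
Elevation term = 1000*9.81*(12.9 - 18.7)/1000 = -56.898 kPa.
Friction term = 1000*9.81*1.19/1000 = 11.674 kPa.
p_j = 308 + -56.898 - 11.674 = 239.43 kPa.

239.43


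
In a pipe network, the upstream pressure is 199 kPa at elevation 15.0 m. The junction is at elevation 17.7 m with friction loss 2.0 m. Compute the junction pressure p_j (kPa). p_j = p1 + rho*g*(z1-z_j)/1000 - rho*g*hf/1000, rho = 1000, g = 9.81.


Junction pressure: p_j = p1 + rho*g*(z1 - z_j)/1000 - rho*g*hf/1000.
Elevation term = 1000*9.81*(15.0 - 17.7)/1000 = -26.487 kPa.
Friction term = 1000*9.81*2.0/1000 = 19.62 kPa.
p_j = 199 + -26.487 - 19.62 = 152.89 kPa.

152.89


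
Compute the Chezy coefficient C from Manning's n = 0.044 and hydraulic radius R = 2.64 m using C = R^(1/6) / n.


The Chezy coefficient relates to Manning's n through C = R^(1/6) / n.
R^(1/6) = 2.64^(1/6) = 1.175621.
C = 1.175621 / 0.044 = 26.72 m^(1/2)/s.

26.72


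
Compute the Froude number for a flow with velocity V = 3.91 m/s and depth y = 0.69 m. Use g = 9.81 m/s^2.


The Froude number is defined as Fr = V / sqrt(g*y).
g*y = 9.81 * 0.69 = 6.7689.
sqrt(g*y) = sqrt(6.7689) = 2.6017.
Fr = 3.91 / 2.6017 = 1.5029.

1.5029


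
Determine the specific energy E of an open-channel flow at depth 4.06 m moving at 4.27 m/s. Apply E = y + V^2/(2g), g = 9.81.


Specific energy E = y + V^2/(2g).
Velocity head = V^2/(2g) = 4.27^2 / (2*9.81) = 18.2329 / 19.62 = 0.9293 m.
E = 4.06 + 0.9293 = 4.9893 m.

4.9893


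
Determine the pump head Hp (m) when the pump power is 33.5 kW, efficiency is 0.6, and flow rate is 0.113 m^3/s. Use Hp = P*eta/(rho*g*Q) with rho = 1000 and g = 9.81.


Pump head formula: Hp = P * eta / (rho * g * Q).
Numerator: P * eta = 33.5 * 1000 * 0.6 = 20100.0 W.
Denominator: rho * g * Q = 1000 * 9.81 * 0.113 = 1108.53.
Hp = 20100.0 / 1108.53 = 18.13 m.

18.13


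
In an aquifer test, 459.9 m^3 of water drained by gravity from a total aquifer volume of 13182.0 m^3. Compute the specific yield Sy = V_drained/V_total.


Specific yield Sy = Volume drained / Total volume.
Sy = 459.9 / 13182.0
   = 0.0349.

0.0349


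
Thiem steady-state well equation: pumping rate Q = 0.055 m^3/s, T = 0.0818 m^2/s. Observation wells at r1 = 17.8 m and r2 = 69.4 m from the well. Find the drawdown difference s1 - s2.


Thiem equation: s1 - s2 = Q/(2*pi*T) * ln(r2/r1).
ln(r2/r1) = ln(69.4/17.8) = 1.3607.
Q/(2*pi*T) = 0.055 / (2*pi*0.0818) = 0.055 / 0.514 = 0.107.
s1 - s2 = 0.107 * 1.3607 = 0.1456 m.

0.1456


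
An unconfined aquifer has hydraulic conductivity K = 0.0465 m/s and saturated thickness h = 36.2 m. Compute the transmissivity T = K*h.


Transmissivity is defined as T = K * h.
T = 0.0465 * 36.2
  = 1.6833 m^2/s.

1.6833


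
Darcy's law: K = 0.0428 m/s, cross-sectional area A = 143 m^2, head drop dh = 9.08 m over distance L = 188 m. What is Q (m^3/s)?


Darcy's law: Q = K * A * i, where i = dh/L.
Hydraulic gradient i = 9.08 / 188 = 0.048298.
Q = 0.0428 * 143 * 0.048298
  = 0.2956 m^3/s.

0.2956


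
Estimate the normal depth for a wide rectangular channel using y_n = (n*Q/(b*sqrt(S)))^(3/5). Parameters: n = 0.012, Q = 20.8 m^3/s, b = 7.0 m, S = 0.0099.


We use the wide-channel approximation y_n = (n*Q/(b*sqrt(S)))^(3/5).
sqrt(S) = sqrt(0.0099) = 0.099499.
Numerator: n*Q = 0.012 * 20.8 = 0.2496.
Denominator: b*sqrt(S) = 7.0 * 0.099499 = 0.696493.
arg = 0.3584.
y_n = 0.3584^(3/5) = 0.5403 m.

0.5403


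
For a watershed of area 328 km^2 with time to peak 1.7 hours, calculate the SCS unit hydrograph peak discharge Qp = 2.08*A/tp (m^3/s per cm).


SCS formula: Qp = 2.08 * A / tp.
Qp = 2.08 * 328 / 1.7
   = 682.24 / 1.7
   = 401.32 m^3/s per cm.

401.32


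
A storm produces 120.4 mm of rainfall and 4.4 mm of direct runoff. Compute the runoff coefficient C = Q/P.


The runoff coefficient C = runoff depth / rainfall depth.
C = 4.4 / 120.4
  = 0.0365.

0.0365


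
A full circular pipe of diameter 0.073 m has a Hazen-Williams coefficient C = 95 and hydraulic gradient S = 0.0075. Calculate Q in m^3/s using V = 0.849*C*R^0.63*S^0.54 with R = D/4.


For a full circular pipe, R = D/4 = 0.073/4 = 0.0182 m.
V = 0.849 * 95 * 0.0182^0.63 * 0.0075^0.54
  = 0.849 * 95 * 0.080278 * 0.071209
  = 0.4611 m/s.
Pipe area A = pi*D^2/4 = pi*0.073^2/4 = 0.0042 m^2.
Q = A * V = 0.0042 * 0.4611 = 0.0019 m^3/s.

0.0019


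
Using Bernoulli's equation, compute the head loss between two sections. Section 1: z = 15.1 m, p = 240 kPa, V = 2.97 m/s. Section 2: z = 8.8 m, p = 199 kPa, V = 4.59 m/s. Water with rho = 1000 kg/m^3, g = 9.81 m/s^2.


Total head at each section: H = z + p/(rho*g) + V^2/(2g).
H1 = 15.1 + 240*1000/(1000*9.81) + 2.97^2/(2*9.81)
   = 15.1 + 24.465 + 0.4496
   = 40.014 m.
H2 = 8.8 + 199*1000/(1000*9.81) + 4.59^2/(2*9.81)
   = 8.8 + 20.285 + 1.0738
   = 30.159 m.
h_L = H1 - H2 = 40.014 - 30.159 = 9.855 m.

9.855


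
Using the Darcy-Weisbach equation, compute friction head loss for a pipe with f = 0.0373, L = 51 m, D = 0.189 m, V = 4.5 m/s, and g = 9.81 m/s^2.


Darcy-Weisbach equation: h_f = f * (L/D) * V^2/(2g).
f * L/D = 0.0373 * 51/0.189 = 10.0651.
V^2/(2g) = 4.5^2 / (2*9.81) = 20.25 / 19.62 = 1.0321 m.
h_f = 10.0651 * 1.0321 = 10.388 m.

10.388


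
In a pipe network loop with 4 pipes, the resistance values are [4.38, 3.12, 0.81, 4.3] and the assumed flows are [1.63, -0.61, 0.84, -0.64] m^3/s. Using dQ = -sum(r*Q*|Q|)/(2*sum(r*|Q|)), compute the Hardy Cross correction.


Numerator terms (r*Q*|Q|): 4.38*1.63*|1.63| = 11.6372; 3.12*-0.61*|-0.61| = -1.161; 0.81*0.84*|0.84| = 0.5715; 4.3*-0.64*|-0.64| = -1.7613.
Sum of numerator = 9.2865.
Denominator terms (r*|Q|): 4.38*|1.63| = 7.1394; 3.12*|-0.61| = 1.9032; 0.81*|0.84| = 0.6804; 4.3*|-0.64| = 2.752.
2 * sum of denominator = 2 * 12.475 = 24.95.
dQ = -9.2865 / 24.95 = -0.3722 m^3/s.

-0.3722


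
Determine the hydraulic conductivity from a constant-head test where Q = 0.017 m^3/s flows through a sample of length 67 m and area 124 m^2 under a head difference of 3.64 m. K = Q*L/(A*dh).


From K = Q*L / (A*dh):
Numerator: Q*L = 0.017 * 67 = 1.139.
Denominator: A*dh = 124 * 3.64 = 451.36.
K = 1.139 / 451.36 = 0.002523 m/s.

0.002523


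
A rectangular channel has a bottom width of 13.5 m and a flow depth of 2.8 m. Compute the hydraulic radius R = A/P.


For a rectangular section:
Flow area A = b * y = 13.5 * 2.8 = 37.8 m^2.
Wetted perimeter P = b + 2y = 13.5 + 2*2.8 = 19.1 m.
Hydraulic radius R = A/P = 37.8 / 19.1 = 1.9791 m.

1.9791


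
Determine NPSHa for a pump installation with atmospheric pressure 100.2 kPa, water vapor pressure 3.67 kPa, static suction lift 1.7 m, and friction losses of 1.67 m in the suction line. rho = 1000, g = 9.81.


NPSHa = p_atm/(rho*g) - z_s - hf_s - p_vap/(rho*g).
p_atm/(rho*g) = 100.2*1000 / (1000*9.81) = 10.214 m.
p_vap/(rho*g) = 3.67*1000 / (1000*9.81) = 0.374 m.
NPSHa = 10.214 - 1.7 - 1.67 - 0.374
      = 6.47 m.

6.47


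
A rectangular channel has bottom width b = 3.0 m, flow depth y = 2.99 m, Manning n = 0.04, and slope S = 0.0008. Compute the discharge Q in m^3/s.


For a rectangular channel, the cross-sectional area A = b * y = 3.0 * 2.99 = 8.97 m^2.
The wetted perimeter P = b + 2y = 3.0 + 2*2.99 = 8.98 m.
Hydraulic radius R = A/P = 8.97/8.98 = 0.9989 m.
Velocity V = (1/n)*R^(2/3)*S^(1/2) = (1/0.04)*0.9989^(2/3)*0.0008^(1/2) = 0.7066 m/s.
Discharge Q = A * V = 8.97 * 0.7066 = 6.338 m^3/s.

6.338


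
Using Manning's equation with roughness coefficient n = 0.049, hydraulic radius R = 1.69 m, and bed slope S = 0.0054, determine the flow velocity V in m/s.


Manning's equation gives V = (1/n) * R^(2/3) * S^(1/2).
First, compute R^(2/3) = 1.69^(2/3) = 1.4188.
Next, S^(1/2) = 0.0054^(1/2) = 0.073485.
Then 1/n = 1/0.049 = 20.41.
V = 20.41 * 1.4188 * 0.073485 = 2.1278 m/s.

2.1278


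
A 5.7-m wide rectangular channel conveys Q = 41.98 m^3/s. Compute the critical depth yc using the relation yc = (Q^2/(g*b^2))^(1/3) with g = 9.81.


Using yc = (Q^2 / (g * b^2))^(1/3):
Q^2 = 41.98^2 = 1762.32.
g * b^2 = 9.81 * 5.7^2 = 9.81 * 32.49 = 318.73.
Q^2 / (g*b^2) = 1762.32 / 318.73 = 5.5292.
yc = 5.5292^(1/3) = 1.7683 m.

1.7683


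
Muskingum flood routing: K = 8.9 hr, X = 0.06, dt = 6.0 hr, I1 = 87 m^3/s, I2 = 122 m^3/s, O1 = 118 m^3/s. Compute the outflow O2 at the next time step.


Muskingum coefficients:
denom = 2*K*(1-X) + dt = 2*8.9*(1-0.06) + 6.0 = 22.732.
C0 = (dt - 2*K*X)/denom = (6.0 - 2*8.9*0.06)/22.732 = 0.217.
C1 = (dt + 2*K*X)/denom = (6.0 + 2*8.9*0.06)/22.732 = 0.3109.
C2 = (2*K*(1-X) - dt)/denom = 0.4721.
O2 = C0*I2 + C1*I1 + C2*O1
   = 0.217*122 + 0.3109*87 + 0.4721*118
   = 109.23 m^3/s.

109.23


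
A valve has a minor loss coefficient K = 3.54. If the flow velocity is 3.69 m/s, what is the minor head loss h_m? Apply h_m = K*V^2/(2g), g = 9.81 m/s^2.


Minor loss formula: h_m = K * V^2/(2g).
V^2 = 3.69^2 = 13.6161.
V^2/(2g) = 13.6161 / 19.62 = 0.694 m.
h_m = 3.54 * 0.694 = 2.4567 m.

2.4567


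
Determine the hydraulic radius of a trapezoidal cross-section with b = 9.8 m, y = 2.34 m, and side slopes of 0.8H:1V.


For a trapezoidal section with side slope z:
A = (b + z*y)*y = (9.8 + 0.8*2.34)*2.34 = 27.312 m^2.
P = b + 2*y*sqrt(1 + z^2) = 9.8 + 2*2.34*sqrt(1 + 0.8^2) = 15.793 m.
R = A/P = 27.312 / 15.793 = 1.7294 m.

1.7294


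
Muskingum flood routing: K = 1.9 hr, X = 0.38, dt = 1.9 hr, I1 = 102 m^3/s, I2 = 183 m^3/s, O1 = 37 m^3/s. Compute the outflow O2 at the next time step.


Muskingum coefficients:
denom = 2*K*(1-X) + dt = 2*1.9*(1-0.38) + 1.9 = 4.256.
C0 = (dt - 2*K*X)/denom = (1.9 - 2*1.9*0.38)/4.256 = 0.1071.
C1 = (dt + 2*K*X)/denom = (1.9 + 2*1.9*0.38)/4.256 = 0.7857.
C2 = (2*K*(1-X) - dt)/denom = 0.1071.
O2 = C0*I2 + C1*I1 + C2*O1
   = 0.1071*183 + 0.7857*102 + 0.1071*37
   = 103.71 m^3/s.

103.71


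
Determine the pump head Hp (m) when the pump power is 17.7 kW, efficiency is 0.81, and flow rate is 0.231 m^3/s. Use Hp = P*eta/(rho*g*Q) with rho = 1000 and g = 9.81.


Pump head formula: Hp = P * eta / (rho * g * Q).
Numerator: P * eta = 17.7 * 1000 * 0.81 = 14337.0 W.
Denominator: rho * g * Q = 1000 * 9.81 * 0.231 = 2266.11.
Hp = 14337.0 / 2266.11 = 6.33 m.

6.33


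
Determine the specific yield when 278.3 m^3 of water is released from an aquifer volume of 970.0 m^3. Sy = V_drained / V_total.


Specific yield Sy = Volume drained / Total volume.
Sy = 278.3 / 970.0
   = 0.2869.

0.2869


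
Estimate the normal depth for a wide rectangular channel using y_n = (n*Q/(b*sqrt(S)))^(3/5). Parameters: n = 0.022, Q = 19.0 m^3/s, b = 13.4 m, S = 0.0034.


We use the wide-channel approximation y_n = (n*Q/(b*sqrt(S)))^(3/5).
sqrt(S) = sqrt(0.0034) = 0.05831.
Numerator: n*Q = 0.022 * 19.0 = 0.418.
Denominator: b*sqrt(S) = 13.4 * 0.05831 = 0.781354.
arg = 0.535.
y_n = 0.535^(3/5) = 0.6871 m.

0.6871


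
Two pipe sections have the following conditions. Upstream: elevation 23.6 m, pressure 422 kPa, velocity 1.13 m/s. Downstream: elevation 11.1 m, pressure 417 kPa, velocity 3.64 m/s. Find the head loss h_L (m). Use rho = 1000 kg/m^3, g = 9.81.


Total head at each section: H = z + p/(rho*g) + V^2/(2g).
H1 = 23.6 + 422*1000/(1000*9.81) + 1.13^2/(2*9.81)
   = 23.6 + 43.017 + 0.0651
   = 66.682 m.
H2 = 11.1 + 417*1000/(1000*9.81) + 3.64^2/(2*9.81)
   = 11.1 + 42.508 + 0.6753
   = 54.283 m.
h_L = H1 - H2 = 66.682 - 54.283 = 12.399 m.

12.399


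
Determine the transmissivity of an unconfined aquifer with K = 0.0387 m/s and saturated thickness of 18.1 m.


Transmissivity is defined as T = K * h.
T = 0.0387 * 18.1
  = 0.7005 m^2/s.

0.7005


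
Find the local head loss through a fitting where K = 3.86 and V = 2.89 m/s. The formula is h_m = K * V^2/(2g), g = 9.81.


Minor loss formula: h_m = K * V^2/(2g).
V^2 = 2.89^2 = 8.3521.
V^2/(2g) = 8.3521 / 19.62 = 0.4257 m.
h_m = 3.86 * 0.4257 = 1.6432 m.

1.6432


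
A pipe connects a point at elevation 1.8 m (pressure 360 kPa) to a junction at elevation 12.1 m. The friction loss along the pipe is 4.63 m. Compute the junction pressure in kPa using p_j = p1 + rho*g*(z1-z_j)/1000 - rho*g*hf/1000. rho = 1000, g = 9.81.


Junction pressure: p_j = p1 + rho*g*(z1 - z_j)/1000 - rho*g*hf/1000.
Elevation term = 1000*9.81*(1.8 - 12.1)/1000 = -101.043 kPa.
Friction term = 1000*9.81*4.63/1000 = 45.42 kPa.
p_j = 360 + -101.043 - 45.42 = 213.54 kPa.

213.54


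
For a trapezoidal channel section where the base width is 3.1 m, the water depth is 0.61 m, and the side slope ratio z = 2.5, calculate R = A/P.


For a trapezoidal section with side slope z:
A = (b + z*y)*y = (3.1 + 2.5*0.61)*0.61 = 2.821 m^2.
P = b + 2*y*sqrt(1 + z^2) = 3.1 + 2*0.61*sqrt(1 + 2.5^2) = 6.385 m.
R = A/P = 2.821 / 6.385 = 0.4419 m.

0.4419


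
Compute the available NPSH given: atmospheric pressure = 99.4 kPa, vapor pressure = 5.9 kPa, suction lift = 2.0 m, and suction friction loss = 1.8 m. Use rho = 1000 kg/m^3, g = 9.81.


NPSHa = p_atm/(rho*g) - z_s - hf_s - p_vap/(rho*g).
p_atm/(rho*g) = 99.4*1000 / (1000*9.81) = 10.133 m.
p_vap/(rho*g) = 5.9*1000 / (1000*9.81) = 0.601 m.
NPSHa = 10.133 - 2.0 - 1.8 - 0.601
      = 5.73 m.

5.73


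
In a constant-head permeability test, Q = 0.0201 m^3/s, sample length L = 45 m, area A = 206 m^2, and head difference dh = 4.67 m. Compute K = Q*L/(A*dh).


From K = Q*L / (A*dh):
Numerator: Q*L = 0.0201 * 45 = 0.9045.
Denominator: A*dh = 206 * 4.67 = 962.02.
K = 0.9045 / 962.02 = 0.00094 m/s.

0.00094


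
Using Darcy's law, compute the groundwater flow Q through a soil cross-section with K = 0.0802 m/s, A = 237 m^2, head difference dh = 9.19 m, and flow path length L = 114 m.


Darcy's law: Q = K * A * i, where i = dh/L.
Hydraulic gradient i = 9.19 / 114 = 0.080614.
Q = 0.0802 * 237 * 0.080614
  = 1.5323 m^3/s.

1.5323


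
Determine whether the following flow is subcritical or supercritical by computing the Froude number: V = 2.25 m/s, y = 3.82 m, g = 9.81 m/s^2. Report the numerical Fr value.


The Froude number is defined as Fr = V / sqrt(g*y).
g*y = 9.81 * 3.82 = 37.4742.
sqrt(g*y) = sqrt(37.4742) = 6.1216.
Fr = 2.25 / 6.1216 = 0.3675.
Since Fr < 1, the flow is subcritical.

0.3675


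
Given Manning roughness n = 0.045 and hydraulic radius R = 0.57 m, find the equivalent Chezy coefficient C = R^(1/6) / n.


The Chezy coefficient relates to Manning's n through C = R^(1/6) / n.
R^(1/6) = 0.57^(1/6) = 0.910568.
C = 0.910568 / 0.045 = 20.23 m^(1/2)/s.

20.23


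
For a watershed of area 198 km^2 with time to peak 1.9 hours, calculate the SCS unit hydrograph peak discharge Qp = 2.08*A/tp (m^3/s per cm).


SCS formula: Qp = 2.08 * A / tp.
Qp = 2.08 * 198 / 1.9
   = 411.84 / 1.9
   = 216.76 m^3/s per cm.

216.76


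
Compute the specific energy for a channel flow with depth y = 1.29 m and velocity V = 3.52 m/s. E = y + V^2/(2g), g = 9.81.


Specific energy E = y + V^2/(2g).
Velocity head = V^2/(2g) = 3.52^2 / (2*9.81) = 12.3904 / 19.62 = 0.6315 m.
E = 1.29 + 0.6315 = 1.9215 m.

1.9215


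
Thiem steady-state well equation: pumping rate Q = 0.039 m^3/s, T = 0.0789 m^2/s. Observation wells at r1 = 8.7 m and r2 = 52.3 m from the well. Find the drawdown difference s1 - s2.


Thiem equation: s1 - s2 = Q/(2*pi*T) * ln(r2/r1).
ln(r2/r1) = ln(52.3/8.7) = 1.7937.
Q/(2*pi*T) = 0.039 / (2*pi*0.0789) = 0.039 / 0.4957 = 0.0787.
s1 - s2 = 0.0787 * 1.7937 = 0.1411 m.

0.1411


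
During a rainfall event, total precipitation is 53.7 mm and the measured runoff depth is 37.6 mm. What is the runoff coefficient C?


The runoff coefficient C = runoff depth / rainfall depth.
C = 37.6 / 53.7
  = 0.7002.

0.7002


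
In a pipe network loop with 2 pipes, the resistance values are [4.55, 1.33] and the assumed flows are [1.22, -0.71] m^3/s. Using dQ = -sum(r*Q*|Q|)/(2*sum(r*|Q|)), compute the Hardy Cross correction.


Numerator terms (r*Q*|Q|): 4.55*1.22*|1.22| = 6.7722; 1.33*-0.71*|-0.71| = -0.6705.
Sum of numerator = 6.1018.
Denominator terms (r*|Q|): 4.55*|1.22| = 5.551; 1.33*|-0.71| = 0.9443.
2 * sum of denominator = 2 * 6.4953 = 12.9906.
dQ = -6.1018 / 12.9906 = -0.4697 m^3/s.

-0.4697


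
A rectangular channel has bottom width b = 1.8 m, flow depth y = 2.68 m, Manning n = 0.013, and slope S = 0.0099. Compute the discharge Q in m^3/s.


For a rectangular channel, the cross-sectional area A = b * y = 1.8 * 2.68 = 4.82 m^2.
The wetted perimeter P = b + 2y = 1.8 + 2*2.68 = 7.16 m.
Hydraulic radius R = A/P = 4.82/7.16 = 0.6737 m.
Velocity V = (1/n)*R^(2/3)*S^(1/2) = (1/0.013)*0.6737^(2/3)*0.0099^(1/2) = 5.8822 m/s.
Discharge Q = A * V = 4.82 * 5.8822 = 28.376 m^3/s.

28.376


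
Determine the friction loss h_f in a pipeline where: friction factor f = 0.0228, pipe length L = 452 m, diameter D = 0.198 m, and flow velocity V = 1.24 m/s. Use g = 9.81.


Darcy-Weisbach equation: h_f = f * (L/D) * V^2/(2g).
f * L/D = 0.0228 * 452/0.198 = 52.0485.
V^2/(2g) = 1.24^2 / (2*9.81) = 1.5376 / 19.62 = 0.0784 m.
h_f = 52.0485 * 0.0784 = 4.079 m.

4.079


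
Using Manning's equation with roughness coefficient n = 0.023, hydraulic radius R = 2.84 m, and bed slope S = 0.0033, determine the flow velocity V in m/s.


Manning's equation gives V = (1/n) * R^(2/3) * S^(1/2).
First, compute R^(2/3) = 2.84^(2/3) = 2.0055.
Next, S^(1/2) = 0.0033^(1/2) = 0.057446.
Then 1/n = 1/0.023 = 43.48.
V = 43.48 * 2.0055 * 0.057446 = 5.0089 m/s.

5.0089


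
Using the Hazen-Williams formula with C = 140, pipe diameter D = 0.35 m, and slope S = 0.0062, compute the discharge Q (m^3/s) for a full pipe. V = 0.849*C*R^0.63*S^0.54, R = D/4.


For a full circular pipe, R = D/4 = 0.35/4 = 0.0875 m.
V = 0.849 * 140 * 0.0875^0.63 * 0.0062^0.54
  = 0.849 * 140 * 0.215509 * 0.064253
  = 1.6459 m/s.
Pipe area A = pi*D^2/4 = pi*0.35^2/4 = 0.0962 m^2.
Q = A * V = 0.0962 * 1.6459 = 0.1584 m^3/s.

0.1584


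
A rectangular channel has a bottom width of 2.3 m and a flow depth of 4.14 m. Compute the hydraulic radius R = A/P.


For a rectangular section:
Flow area A = b * y = 2.3 * 4.14 = 9.52 m^2.
Wetted perimeter P = b + 2y = 2.3 + 2*4.14 = 10.58 m.
Hydraulic radius R = A/P = 9.52 / 10.58 = 0.9 m.

0.9


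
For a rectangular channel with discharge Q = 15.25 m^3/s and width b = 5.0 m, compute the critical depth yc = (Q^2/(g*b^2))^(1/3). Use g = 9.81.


Using yc = (Q^2 / (g * b^2))^(1/3):
Q^2 = 15.25^2 = 232.56.
g * b^2 = 9.81 * 5.0^2 = 9.81 * 25.0 = 245.25.
Q^2 / (g*b^2) = 232.56 / 245.25 = 0.9483.
yc = 0.9483^(1/3) = 0.9824 m.

0.9824


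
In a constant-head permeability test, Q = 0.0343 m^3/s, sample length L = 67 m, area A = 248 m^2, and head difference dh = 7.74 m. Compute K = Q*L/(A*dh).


From K = Q*L / (A*dh):
Numerator: Q*L = 0.0343 * 67 = 2.2981.
Denominator: A*dh = 248 * 7.74 = 1919.52.
K = 2.2981 / 1919.52 = 0.001197 m/s.

0.001197


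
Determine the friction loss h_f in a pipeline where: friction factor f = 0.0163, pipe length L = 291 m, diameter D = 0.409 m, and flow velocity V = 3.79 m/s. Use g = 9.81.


Darcy-Weisbach equation: h_f = f * (L/D) * V^2/(2g).
f * L/D = 0.0163 * 291/0.409 = 11.5973.
V^2/(2g) = 3.79^2 / (2*9.81) = 14.3641 / 19.62 = 0.7321 m.
h_f = 11.5973 * 0.7321 = 8.491 m.

8.491


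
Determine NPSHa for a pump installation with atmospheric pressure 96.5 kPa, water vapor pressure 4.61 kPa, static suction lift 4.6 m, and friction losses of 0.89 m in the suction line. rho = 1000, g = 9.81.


NPSHa = p_atm/(rho*g) - z_s - hf_s - p_vap/(rho*g).
p_atm/(rho*g) = 96.5*1000 / (1000*9.81) = 9.837 m.
p_vap/(rho*g) = 4.61*1000 / (1000*9.81) = 0.47 m.
NPSHa = 9.837 - 4.6 - 0.89 - 0.47
      = 3.88 m.

3.88


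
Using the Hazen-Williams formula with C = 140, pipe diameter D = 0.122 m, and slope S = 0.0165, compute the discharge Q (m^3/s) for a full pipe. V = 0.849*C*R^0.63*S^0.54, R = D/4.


For a full circular pipe, R = D/4 = 0.122/4 = 0.0305 m.
V = 0.849 * 140 * 0.0305^0.63 * 0.0165^0.54
  = 0.849 * 140 * 0.110945 * 0.109004
  = 1.4374 m/s.
Pipe area A = pi*D^2/4 = pi*0.122^2/4 = 0.0117 m^2.
Q = A * V = 0.0117 * 1.4374 = 0.0168 m^3/s.

0.0168


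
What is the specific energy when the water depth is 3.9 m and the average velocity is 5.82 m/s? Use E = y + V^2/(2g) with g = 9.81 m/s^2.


Specific energy E = y + V^2/(2g).
Velocity head = V^2/(2g) = 5.82^2 / (2*9.81) = 33.8724 / 19.62 = 1.7264 m.
E = 3.9 + 1.7264 = 5.6264 m.

5.6264


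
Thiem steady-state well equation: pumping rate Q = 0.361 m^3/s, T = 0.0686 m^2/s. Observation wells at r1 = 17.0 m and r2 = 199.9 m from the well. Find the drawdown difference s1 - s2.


Thiem equation: s1 - s2 = Q/(2*pi*T) * ln(r2/r1).
ln(r2/r1) = ln(199.9/17.0) = 2.4646.
Q/(2*pi*T) = 0.361 / (2*pi*0.0686) = 0.361 / 0.431 = 0.8375.
s1 - s2 = 0.8375 * 2.4646 = 2.0642 m.

2.0642


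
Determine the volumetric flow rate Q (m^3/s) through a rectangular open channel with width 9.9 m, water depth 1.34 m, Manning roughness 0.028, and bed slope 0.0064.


For a rectangular channel, the cross-sectional area A = b * y = 9.9 * 1.34 = 13.27 m^2.
The wetted perimeter P = b + 2y = 9.9 + 2*1.34 = 12.58 m.
Hydraulic radius R = A/P = 13.27/12.58 = 1.0545 m.
Velocity V = (1/n)*R^(2/3)*S^(1/2) = (1/0.028)*1.0545^(2/3)*0.0064^(1/2) = 2.9601 m/s.
Discharge Q = A * V = 13.27 * 2.9601 = 39.269 m^3/s.

39.269


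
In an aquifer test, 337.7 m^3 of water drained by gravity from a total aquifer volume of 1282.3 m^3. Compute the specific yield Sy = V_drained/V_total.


Specific yield Sy = Volume drained / Total volume.
Sy = 337.7 / 1282.3
   = 0.2634.

0.2634


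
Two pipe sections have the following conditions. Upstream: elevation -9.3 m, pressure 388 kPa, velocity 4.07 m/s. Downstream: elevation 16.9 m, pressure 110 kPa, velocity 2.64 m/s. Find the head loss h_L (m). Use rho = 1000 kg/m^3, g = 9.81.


Total head at each section: H = z + p/(rho*g) + V^2/(2g).
H1 = -9.3 + 388*1000/(1000*9.81) + 4.07^2/(2*9.81)
   = -9.3 + 39.551 + 0.8443
   = 31.096 m.
H2 = 16.9 + 110*1000/(1000*9.81) + 2.64^2/(2*9.81)
   = 16.9 + 11.213 + 0.3552
   = 28.468 m.
h_L = H1 - H2 = 31.096 - 28.468 = 2.627 m.

2.627


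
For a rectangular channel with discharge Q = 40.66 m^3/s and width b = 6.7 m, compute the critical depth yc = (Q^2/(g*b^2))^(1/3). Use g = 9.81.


Using yc = (Q^2 / (g * b^2))^(1/3):
Q^2 = 40.66^2 = 1653.24.
g * b^2 = 9.81 * 6.7^2 = 9.81 * 44.89 = 440.37.
Q^2 / (g*b^2) = 1653.24 / 440.37 = 3.7542.
yc = 3.7542^(1/3) = 1.5542 m.

1.5542


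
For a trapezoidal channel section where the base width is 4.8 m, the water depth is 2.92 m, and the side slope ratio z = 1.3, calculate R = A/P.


For a trapezoidal section with side slope z:
A = (b + z*y)*y = (4.8 + 1.3*2.92)*2.92 = 25.1 m^2.
P = b + 2*y*sqrt(1 + z^2) = 4.8 + 2*2.92*sqrt(1 + 1.3^2) = 14.378 m.
R = A/P = 25.1 / 14.378 = 1.7457 m.

1.7457


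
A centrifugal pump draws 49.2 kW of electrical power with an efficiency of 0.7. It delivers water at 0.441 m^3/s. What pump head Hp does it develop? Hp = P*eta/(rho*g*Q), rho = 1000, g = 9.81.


Pump head formula: Hp = P * eta / (rho * g * Q).
Numerator: P * eta = 49.2 * 1000 * 0.7 = 34440.0 W.
Denominator: rho * g * Q = 1000 * 9.81 * 0.441 = 4326.21.
Hp = 34440.0 / 4326.21 = 7.96 m.

7.96


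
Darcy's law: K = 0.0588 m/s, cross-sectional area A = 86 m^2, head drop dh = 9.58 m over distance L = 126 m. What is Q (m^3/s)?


Darcy's law: Q = K * A * i, where i = dh/L.
Hydraulic gradient i = 9.58 / 126 = 0.076032.
Q = 0.0588 * 86 * 0.076032
  = 0.3845 m^3/s.

0.3845


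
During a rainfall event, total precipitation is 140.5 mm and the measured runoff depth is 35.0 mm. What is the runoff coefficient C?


The runoff coefficient C = runoff depth / rainfall depth.
C = 35.0 / 140.5
  = 0.2491.

0.2491


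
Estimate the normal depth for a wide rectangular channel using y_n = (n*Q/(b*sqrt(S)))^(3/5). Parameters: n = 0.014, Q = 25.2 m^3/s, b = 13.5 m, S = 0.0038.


We use the wide-channel approximation y_n = (n*Q/(b*sqrt(S)))^(3/5).
sqrt(S) = sqrt(0.0038) = 0.061644.
Numerator: n*Q = 0.014 * 25.2 = 0.3528.
Denominator: b*sqrt(S) = 13.5 * 0.061644 = 0.832194.
arg = 0.4239.
y_n = 0.4239^(3/5) = 0.5976 m.

0.5976


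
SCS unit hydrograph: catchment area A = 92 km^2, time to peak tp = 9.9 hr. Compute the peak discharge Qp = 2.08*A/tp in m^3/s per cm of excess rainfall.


SCS formula: Qp = 2.08 * A / tp.
Qp = 2.08 * 92 / 9.9
   = 191.36 / 9.9
   = 19.33 m^3/s per cm.

19.33


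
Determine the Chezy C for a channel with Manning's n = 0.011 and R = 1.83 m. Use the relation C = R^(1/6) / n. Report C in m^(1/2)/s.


The Chezy coefficient relates to Manning's n through C = R^(1/6) / n.
R^(1/6) = 1.83^(1/6) = 1.105966.
C = 1.105966 / 0.011 = 100.54 m^(1/2)/s.

100.54


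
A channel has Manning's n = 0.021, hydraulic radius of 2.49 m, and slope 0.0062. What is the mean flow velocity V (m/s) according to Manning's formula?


Manning's equation gives V = (1/n) * R^(2/3) * S^(1/2).
First, compute R^(2/3) = 2.49^(2/3) = 1.8371.
Next, S^(1/2) = 0.0062^(1/2) = 0.07874.
Then 1/n = 1/0.021 = 47.62.
V = 47.62 * 1.8371 * 0.07874 = 6.8883 m/s.

6.8883


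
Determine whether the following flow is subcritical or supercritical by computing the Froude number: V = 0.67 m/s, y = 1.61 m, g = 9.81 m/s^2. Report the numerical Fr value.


The Froude number is defined as Fr = V / sqrt(g*y).
g*y = 9.81 * 1.61 = 15.7941.
sqrt(g*y) = sqrt(15.7941) = 3.9742.
Fr = 0.67 / 3.9742 = 0.1686.
Since Fr < 1, the flow is subcritical.

0.1686


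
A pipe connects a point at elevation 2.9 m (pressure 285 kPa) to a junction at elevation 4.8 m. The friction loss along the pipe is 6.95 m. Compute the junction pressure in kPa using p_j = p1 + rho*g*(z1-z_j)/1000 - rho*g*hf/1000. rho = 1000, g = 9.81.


Junction pressure: p_j = p1 + rho*g*(z1 - z_j)/1000 - rho*g*hf/1000.
Elevation term = 1000*9.81*(2.9 - 4.8)/1000 = -18.639 kPa.
Friction term = 1000*9.81*6.95/1000 = 68.18 kPa.
p_j = 285 + -18.639 - 68.18 = 198.18 kPa.

198.18


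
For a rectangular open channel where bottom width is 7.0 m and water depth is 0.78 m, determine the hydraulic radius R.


For a rectangular section:
Flow area A = b * y = 7.0 * 0.78 = 5.46 m^2.
Wetted perimeter P = b + 2y = 7.0 + 2*0.78 = 8.56 m.
Hydraulic radius R = A/P = 5.46 / 8.56 = 0.6379 m.

0.6379


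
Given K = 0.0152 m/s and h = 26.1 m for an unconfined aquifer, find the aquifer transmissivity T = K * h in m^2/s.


Transmissivity is defined as T = K * h.
T = 0.0152 * 26.1
  = 0.3967 m^2/s.

0.3967


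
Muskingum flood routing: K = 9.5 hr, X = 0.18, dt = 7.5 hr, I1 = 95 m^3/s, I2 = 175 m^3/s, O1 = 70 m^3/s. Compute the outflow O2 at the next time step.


Muskingum coefficients:
denom = 2*K*(1-X) + dt = 2*9.5*(1-0.18) + 7.5 = 23.08.
C0 = (dt - 2*K*X)/denom = (7.5 - 2*9.5*0.18)/23.08 = 0.1768.
C1 = (dt + 2*K*X)/denom = (7.5 + 2*9.5*0.18)/23.08 = 0.4731.
C2 = (2*K*(1-X) - dt)/denom = 0.3501.
O2 = C0*I2 + C1*I1 + C2*O1
   = 0.1768*175 + 0.4731*95 + 0.3501*70
   = 100.39 m^3/s.

100.39


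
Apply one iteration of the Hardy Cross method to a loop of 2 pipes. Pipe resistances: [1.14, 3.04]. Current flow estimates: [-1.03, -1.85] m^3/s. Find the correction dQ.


Numerator terms (r*Q*|Q|): 1.14*-1.03*|-1.03| = -1.2094; 3.04*-1.85*|-1.85| = -10.4044.
Sum of numerator = -11.6138.
Denominator terms (r*|Q|): 1.14*|-1.03| = 1.1742; 3.04*|-1.85| = 5.624.
2 * sum of denominator = 2 * 6.7982 = 13.5964.
dQ = --11.6138 / 13.5964 = 0.8542 m^3/s.

0.8542
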